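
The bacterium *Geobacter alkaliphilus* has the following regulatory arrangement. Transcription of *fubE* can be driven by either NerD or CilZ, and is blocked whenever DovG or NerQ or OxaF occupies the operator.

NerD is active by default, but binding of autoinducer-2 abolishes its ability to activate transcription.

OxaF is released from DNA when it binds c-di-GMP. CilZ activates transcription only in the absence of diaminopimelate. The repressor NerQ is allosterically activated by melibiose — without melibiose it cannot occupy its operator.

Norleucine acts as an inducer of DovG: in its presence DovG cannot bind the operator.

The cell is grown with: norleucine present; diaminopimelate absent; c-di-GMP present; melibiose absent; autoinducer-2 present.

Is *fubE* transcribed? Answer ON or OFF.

ON

Autoinducer-2 is present, so NerD is inactive.
Norleucine is present, so DovG is inactive.
Melibiose is absent, so NerQ is inactive.
c-di-GMP is present, so OxaF is inactive.
Diaminopimelate is absent, so CilZ is active.
Activator CilZ is present, so *fubE* is transcribed.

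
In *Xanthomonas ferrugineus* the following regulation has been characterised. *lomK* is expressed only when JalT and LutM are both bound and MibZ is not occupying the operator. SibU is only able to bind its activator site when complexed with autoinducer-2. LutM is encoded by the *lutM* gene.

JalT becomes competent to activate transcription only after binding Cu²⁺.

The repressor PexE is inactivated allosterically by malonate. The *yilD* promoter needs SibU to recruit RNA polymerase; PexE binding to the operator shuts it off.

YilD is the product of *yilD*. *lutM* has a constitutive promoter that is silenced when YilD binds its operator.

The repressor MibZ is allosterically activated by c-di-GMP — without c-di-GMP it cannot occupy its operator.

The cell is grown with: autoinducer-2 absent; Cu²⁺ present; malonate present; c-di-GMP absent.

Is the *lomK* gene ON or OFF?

c-di-GMP is absent, so MibZ is inactive.
Cu²⁺ is present, so JalT is active.
Autoinducer-2 is absent, so SibU is inactive.
Malonate is present, so PexE is inactive.
Required activator SibU is absent, so *yilD* is not transcribed.
So YilD is not produced.
With no repressor bound, *lutM* is transcribed.
So LutM is produced and active.
No repressor is bound and JalT and LutM are active, so *lomK* is transcribed.

ON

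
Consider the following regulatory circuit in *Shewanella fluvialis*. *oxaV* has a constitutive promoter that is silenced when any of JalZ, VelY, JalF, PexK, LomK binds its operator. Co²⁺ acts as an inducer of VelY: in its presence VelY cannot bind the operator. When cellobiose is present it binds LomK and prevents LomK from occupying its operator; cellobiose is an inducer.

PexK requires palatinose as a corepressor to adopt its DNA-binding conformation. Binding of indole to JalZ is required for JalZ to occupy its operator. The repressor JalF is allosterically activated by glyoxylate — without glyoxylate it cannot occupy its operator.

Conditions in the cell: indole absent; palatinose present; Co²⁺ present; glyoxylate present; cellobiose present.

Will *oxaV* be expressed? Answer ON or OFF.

OFF

Indole is absent, so JalZ is inactive.
Co²⁺ is present, so VelY is inactive.
Glyoxylate is present, so JalF is active.
Palatinose is present, so PexK is active.
Cellobiose is present, so LomK is inactive.
With repressor JalF bound, *oxaV* is not transcribed.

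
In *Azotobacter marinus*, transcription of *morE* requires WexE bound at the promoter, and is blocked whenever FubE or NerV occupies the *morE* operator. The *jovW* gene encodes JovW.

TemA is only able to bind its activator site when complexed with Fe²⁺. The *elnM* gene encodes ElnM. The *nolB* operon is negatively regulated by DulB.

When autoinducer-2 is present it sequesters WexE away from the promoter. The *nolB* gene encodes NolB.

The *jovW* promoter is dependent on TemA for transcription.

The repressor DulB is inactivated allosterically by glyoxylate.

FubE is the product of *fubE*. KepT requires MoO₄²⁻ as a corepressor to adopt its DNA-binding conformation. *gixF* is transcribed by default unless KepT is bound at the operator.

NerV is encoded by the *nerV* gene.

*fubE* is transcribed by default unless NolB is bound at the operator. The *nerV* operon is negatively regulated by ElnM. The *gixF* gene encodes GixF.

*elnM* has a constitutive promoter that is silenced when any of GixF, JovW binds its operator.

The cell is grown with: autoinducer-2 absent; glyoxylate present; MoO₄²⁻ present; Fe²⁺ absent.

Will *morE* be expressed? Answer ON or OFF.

Autoinducer-2 is absent, so WexE is active.
Glyoxylate is present, so DulB is inactive.
With no repressor bound, *nolB* is transcribed.
So NolB is produced and active.
With repressor NolB bound, *fubE* is not transcribed.
So FubE is not produced.
MoO₄²⁻ is present, so KepT is active.
With repressor KepT bound, *gixF* is not transcribed.
So GixF is not produced.
Fe²⁺ is absent, so TemA is inactive.
Required activator TemA is absent, so *jovW* is not transcribed.
So JovW is not produced.
With no repressor bound, *elnM* is transcribed.
So ElnM is produced and active.
With repressor ElnM bound, *nerV* is not transcribed.
So NerV is not produced.
No repressor is bound and WexE is active, so *morE* is transcribed.

ON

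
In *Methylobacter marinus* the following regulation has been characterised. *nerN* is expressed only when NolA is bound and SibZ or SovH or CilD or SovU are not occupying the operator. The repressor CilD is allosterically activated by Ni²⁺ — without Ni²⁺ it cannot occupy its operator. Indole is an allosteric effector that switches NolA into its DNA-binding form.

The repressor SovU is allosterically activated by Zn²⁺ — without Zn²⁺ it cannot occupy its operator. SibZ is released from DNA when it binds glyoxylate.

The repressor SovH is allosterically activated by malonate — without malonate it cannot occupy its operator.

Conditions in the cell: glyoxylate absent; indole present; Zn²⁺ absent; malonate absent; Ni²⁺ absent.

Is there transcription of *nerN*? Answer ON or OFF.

Glyoxylate is absent, so SibZ is active.
Indole is present, so NolA is active.
Malonate is absent, so SovH is inactive.
Ni²⁺ is absent, so CilD is inactive.
Zn²⁺ is absent, so SovU is inactive.
With repressor SibZ bound, *nerN* is not transcribed.

OFF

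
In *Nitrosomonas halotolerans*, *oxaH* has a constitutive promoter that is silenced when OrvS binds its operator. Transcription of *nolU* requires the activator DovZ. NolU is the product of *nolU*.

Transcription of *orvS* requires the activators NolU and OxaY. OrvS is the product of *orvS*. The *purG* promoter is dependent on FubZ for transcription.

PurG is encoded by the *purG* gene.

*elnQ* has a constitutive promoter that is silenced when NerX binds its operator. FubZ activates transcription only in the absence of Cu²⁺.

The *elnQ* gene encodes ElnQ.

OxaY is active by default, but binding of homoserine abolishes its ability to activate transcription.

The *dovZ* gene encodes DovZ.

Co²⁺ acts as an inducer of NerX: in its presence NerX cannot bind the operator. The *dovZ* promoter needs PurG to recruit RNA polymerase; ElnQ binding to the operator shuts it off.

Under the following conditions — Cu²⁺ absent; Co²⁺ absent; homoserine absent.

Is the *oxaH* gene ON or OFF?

Cu²⁺ is absent, so FubZ is active.
No repressor is bound and FubZ is active, so *purG* is transcribed.
So PurG is produced and active.
Co²⁺ is absent, so NerX is active.
With repressor NerX bound, *elnQ* is not transcribed.
So ElnQ is not produced.
No repressor is bound and PurG is active, so *dovZ* is transcribed.
So DovZ is produced and active.
No repressor is bound and DovZ is active, so *nolU* is transcribed.
So NolU is produced and active.
Homoserine is absent, so OxaY is active.
No repressor is bound and NolU and OxaY are active, so *orvS* is transcribed.
So OrvS is produced and active.
With repressor OrvS bound, *oxaH* is not transcribed.

OFF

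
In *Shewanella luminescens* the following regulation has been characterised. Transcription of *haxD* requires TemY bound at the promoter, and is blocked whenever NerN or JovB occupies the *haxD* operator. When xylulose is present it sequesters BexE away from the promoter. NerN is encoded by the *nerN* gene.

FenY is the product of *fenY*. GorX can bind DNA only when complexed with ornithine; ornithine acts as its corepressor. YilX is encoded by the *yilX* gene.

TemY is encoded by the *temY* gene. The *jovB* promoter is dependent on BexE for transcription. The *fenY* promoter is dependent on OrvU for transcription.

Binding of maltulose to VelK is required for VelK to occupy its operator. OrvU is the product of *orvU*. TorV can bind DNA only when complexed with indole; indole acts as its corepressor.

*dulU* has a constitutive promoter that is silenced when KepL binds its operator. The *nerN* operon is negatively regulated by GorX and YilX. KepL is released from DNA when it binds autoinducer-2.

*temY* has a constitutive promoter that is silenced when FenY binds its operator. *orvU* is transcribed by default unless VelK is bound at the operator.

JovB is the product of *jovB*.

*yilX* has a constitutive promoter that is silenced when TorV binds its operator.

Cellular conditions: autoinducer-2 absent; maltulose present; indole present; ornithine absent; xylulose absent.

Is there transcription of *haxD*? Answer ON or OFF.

OFF

Ornithine is absent, so GorX is inactive.
Indole is present, so TorV is active.
With repressor TorV bound, *yilX* is not transcribed.
So YilX is not produced.
With no repressor bound, *nerN* is transcribed.
So NerN is produced and active.
Xylulose is absent, so BexE is active.
No repressor is bound and BexE is active, so *jovB* is transcribed.
So JovB is produced and active.
Maltulose is present, so VelK is active.
With repressor VelK bound, *orvU* is not transcribed.
So OrvU is not produced.
Required activator OrvU is absent, so *fenY* is not transcribed.
So FenY is not produced.
With no repressor bound, *temY* is transcribed.
So TemY is produced and active.
With repressor NerN bound, *haxD* is not transcribed.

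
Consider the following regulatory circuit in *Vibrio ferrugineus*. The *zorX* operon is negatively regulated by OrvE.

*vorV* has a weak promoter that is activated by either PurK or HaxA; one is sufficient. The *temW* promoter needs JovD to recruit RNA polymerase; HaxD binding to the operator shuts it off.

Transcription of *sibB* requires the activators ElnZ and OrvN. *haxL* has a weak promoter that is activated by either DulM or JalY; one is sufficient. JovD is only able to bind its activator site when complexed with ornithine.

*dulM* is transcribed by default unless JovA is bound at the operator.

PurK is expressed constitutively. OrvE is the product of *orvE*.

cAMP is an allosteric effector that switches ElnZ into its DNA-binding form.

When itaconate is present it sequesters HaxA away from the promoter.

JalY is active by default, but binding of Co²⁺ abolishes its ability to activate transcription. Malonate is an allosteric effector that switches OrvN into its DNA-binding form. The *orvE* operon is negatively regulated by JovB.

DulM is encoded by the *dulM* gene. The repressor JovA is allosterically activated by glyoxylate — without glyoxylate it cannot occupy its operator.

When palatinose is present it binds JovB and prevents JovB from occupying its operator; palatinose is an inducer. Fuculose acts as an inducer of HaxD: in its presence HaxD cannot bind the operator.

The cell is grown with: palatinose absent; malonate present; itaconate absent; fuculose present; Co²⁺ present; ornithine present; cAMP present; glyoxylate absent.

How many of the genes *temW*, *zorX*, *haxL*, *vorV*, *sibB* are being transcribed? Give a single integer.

Ornithine is present, so JovD is active.
Fuculose is present, so HaxD is inactive.
No repressor is bound and JovD is active, so *temW* is transcribed.
→ *temW* is ON.
Palatinose is absent, so JovB is active.
With repressor JovB bound, *orvE* is not transcribed.
So OrvE is not produced.
With no repressor bound, *zorX* is transcribed.
→ *zorX* is ON.
Glyoxylate is absent, so JovA is inactive.
With no repressor bound, *dulM* is transcribed.
So DulM is produced and active.
Co²⁺ is present, so JalY is inactive.
Activator DulM is present, so *haxL* is transcribed.
→ *haxL* is ON.
PurK is produced constitutively and is active.
Itaconate is absent, so HaxA is active.
Activator PurK is present, so *vorV* is transcribed.
→ *vorV* is ON.
cAMP is present, so ElnZ is active.
Malonate is present, so OrvN is active.
No repressor is bound and ElnZ and OrvN are active, so *sibB* is transcribed.
→ *sibB* is ON.
5 of the 5 genes are transcribed.

5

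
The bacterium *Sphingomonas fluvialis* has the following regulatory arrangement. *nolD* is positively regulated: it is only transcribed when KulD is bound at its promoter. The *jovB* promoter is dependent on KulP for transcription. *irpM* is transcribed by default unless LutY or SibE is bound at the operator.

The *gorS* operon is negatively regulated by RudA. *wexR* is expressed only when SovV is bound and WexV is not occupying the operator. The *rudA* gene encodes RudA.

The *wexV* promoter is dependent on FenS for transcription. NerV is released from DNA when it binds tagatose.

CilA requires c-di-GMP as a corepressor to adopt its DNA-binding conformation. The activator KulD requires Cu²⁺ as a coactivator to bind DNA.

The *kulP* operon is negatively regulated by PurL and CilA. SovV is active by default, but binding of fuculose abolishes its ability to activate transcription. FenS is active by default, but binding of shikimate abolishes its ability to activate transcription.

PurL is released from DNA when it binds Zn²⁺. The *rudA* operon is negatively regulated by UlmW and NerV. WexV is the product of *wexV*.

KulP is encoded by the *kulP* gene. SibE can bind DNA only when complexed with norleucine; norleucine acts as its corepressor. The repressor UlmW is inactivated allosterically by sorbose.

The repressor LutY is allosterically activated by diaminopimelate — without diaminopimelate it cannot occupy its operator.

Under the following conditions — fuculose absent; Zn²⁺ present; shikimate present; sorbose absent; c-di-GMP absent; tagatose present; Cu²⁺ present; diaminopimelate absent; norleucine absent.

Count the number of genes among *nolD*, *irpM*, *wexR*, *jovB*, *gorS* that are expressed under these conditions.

Cu²⁺ is present, so KulD is active.
No repressor is bound and KulD is active, so *nolD* is transcribed.
→ *nolD* is ON.
Diaminopimelate is absent, so LutY is inactive.
Norleucine is absent, so SibE is inactive.
With no repressor bound, *irpM* is transcribed.
→ *irpM* is ON.
Fuculose is absent, so SovV is active.
Shikimate is present, so FenS is inactive.
Required activator FenS is absent, so *wexV* is not transcribed.
So WexV is not produced.
No repressor is bound and SovV is active, so *wexR* is transcribed.
→ *wexR* is ON.
Zn²⁺ is present, so PurL is inactive.
c-di-GMP is absent, so CilA is inactive.
With no repressor bound, *kulP* is transcribed.
So KulP is produced and active.
No repressor is bound and KulP is active, so *jovB* is transcribed.
→ *jovB* is ON.
Sorbose is absent, so UlmW is active.
Tagatose is present, so NerV is inactive.
With repressor UlmW bound, *rudA* is not transcribed.
So RudA is not produced.
With no repressor bound, *gorS* is transcribed.
→ *gorS* is ON.
5 of the 5 genes are transcribed.

5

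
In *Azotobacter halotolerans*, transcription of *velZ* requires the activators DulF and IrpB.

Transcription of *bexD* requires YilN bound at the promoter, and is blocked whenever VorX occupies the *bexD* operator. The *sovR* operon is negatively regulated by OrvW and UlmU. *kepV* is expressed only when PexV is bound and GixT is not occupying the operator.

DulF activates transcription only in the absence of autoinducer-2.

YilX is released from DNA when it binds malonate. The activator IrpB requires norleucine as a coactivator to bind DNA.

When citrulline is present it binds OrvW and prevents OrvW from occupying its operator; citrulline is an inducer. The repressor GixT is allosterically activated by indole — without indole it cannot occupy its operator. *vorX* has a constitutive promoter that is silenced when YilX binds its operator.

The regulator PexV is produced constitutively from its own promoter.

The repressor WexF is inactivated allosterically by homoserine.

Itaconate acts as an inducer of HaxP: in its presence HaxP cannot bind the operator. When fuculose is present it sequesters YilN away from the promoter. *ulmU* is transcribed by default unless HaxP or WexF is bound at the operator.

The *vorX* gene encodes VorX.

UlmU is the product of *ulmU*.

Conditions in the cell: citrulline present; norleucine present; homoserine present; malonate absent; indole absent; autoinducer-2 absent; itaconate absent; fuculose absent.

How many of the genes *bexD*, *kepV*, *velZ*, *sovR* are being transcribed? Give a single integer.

4

Fuculose is absent, so YilN is active.
Malonate is absent, so YilX is active.
With repressor YilX bound, *vorX* is not transcribed.
So VorX is not produced.
No repressor is bound and YilN is active, so *bexD* is transcribed.
→ *bexD* is ON.
PexV is produced constitutively and is active.
Indole is absent, so GixT is inactive.
No repressor is bound and PexV is active, so *kepV* is transcribed.
→ *kepV* is ON.
Autoinducer-2 is absent, so DulF is active.
Norleucine is present, so IrpB is active.
No repressor is bound and DulF and IrpB are active, so *velZ* is transcribed.
→ *velZ* is ON.
Citrulline is present, so OrvW is inactive.
Itaconate is absent, so HaxP is active.
Homoserine is present, so WexF is inactive.
With repressor HaxP bound, *ulmU* is not transcribed.
So UlmU is not produced.
With no repressor bound, *sovR* is transcribed.
→ *sovR* is ON.
4 of the 4 genes are transcribed.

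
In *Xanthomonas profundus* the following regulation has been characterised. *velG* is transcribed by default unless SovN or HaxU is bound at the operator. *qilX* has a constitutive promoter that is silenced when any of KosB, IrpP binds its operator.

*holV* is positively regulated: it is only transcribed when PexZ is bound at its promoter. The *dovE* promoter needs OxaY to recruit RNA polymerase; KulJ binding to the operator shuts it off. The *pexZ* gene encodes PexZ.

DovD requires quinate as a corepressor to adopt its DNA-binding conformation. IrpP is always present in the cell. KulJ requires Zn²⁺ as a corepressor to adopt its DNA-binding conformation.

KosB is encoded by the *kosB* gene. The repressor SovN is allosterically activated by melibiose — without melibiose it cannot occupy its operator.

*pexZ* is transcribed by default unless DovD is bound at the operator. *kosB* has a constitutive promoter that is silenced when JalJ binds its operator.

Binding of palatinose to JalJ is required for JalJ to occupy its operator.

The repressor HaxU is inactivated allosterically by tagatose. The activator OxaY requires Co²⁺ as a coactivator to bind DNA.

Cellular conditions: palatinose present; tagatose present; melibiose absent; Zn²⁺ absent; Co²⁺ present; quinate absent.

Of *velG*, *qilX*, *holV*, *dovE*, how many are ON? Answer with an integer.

Melibiose is absent, so SovN is inactive.
Tagatose is present, so HaxU is inactive.
With no repressor bound, *velG* is transcribed.
→ *velG* is ON.
Palatinose is present, so JalJ is active.
With repressor JalJ bound, *kosB* is not transcribed.
So KosB is not produced.
IrpP is produced constitutively and is active.
With repressor IrpP bound, *qilX* is not transcribed.
→ *qilX* is OFF.
Quinate is absent, so DovD is inactive.
With no repressor bound, *pexZ* is transcribed.
So PexZ is produced and active.
No repressor is bound and PexZ is active, so *holV* is transcribed.
→ *holV* is ON.
Zn²⁺ is absent, so KulJ is inactive.
Co²⁺ is present, so OxaY is active.
No repressor is bound and OxaY is active, so *dovE* is transcribed.
→ *dovE* is ON.
3 of the 4 genes are transcribed.

3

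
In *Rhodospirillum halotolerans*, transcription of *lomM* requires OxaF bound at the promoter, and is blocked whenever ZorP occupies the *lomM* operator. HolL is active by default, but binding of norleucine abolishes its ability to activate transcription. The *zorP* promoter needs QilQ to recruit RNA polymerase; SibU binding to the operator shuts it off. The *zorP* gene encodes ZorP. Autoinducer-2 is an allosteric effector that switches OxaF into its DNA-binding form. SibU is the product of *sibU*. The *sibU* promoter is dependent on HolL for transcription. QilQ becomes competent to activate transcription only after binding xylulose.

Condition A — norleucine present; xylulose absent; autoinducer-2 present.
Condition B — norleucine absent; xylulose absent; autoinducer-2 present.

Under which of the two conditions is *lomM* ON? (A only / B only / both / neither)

both

Condition A:
Norleucine is present, so HolL is inactive.
Required activator HolL is absent, so *sibU* is not transcribed.
So SibU is not produced.
Xylulose is absent, so QilQ is inactive.
Required activator QilQ is absent, so *zorP* is not transcribed.
So ZorP is not produced.
Autoinducer-2 is present, so OxaF is active.
No repressor is bound and OxaF is active, so *lomM* is transcribed.
→ *lomM* is ON in A.
Condition B:
Norleucine is absent, so HolL is active.
No repressor is bound and HolL is active, so *sibU* is transcribed.
So SibU is produced and active.
Xylulose is absent, so QilQ is inactive.
With repressor SibU bound, *zorP* is not transcribed.
So ZorP is not produced.
Autoinducer-2 is present, so OxaF is active.
No repressor is bound and OxaF is active, so *lomM* is transcribed.
→ *lomM* is ON in B.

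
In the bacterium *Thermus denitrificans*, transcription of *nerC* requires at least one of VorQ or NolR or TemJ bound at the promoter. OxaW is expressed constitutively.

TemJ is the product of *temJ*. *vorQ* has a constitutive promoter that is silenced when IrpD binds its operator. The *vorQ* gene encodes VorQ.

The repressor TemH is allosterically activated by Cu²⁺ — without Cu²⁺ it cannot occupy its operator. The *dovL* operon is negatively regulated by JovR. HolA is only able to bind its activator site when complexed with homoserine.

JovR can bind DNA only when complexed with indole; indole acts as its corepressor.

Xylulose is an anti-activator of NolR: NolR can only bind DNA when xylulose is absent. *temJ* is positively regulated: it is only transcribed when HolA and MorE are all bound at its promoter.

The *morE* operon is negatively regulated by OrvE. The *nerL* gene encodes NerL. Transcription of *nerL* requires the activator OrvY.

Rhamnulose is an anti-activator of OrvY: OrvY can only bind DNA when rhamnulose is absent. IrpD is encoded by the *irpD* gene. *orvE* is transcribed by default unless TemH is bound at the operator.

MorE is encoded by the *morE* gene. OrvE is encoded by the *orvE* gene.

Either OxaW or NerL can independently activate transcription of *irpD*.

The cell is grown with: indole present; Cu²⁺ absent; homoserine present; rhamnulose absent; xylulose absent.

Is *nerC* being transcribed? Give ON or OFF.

ON

OxaW is produced constitutively and is active.
Rhamnulose is absent, so OrvY is active.
No repressor is bound and OrvY is active, so *nerL* is transcribed.
So NerL is produced and active.
Activator OxaW is present, so *irpD* is transcribed.
So IrpD is produced and active.
With repressor IrpD bound, *vorQ* is not transcribed.
So VorQ is not produced.
Xylulose is absent, so NolR is active.
Homoserine is present, so HolA is active.
Cu²⁺ is absent, so TemH is inactive.
With no repressor bound, *orvE* is transcribed.
So OrvE is produced and active.
With repressor OrvE bound, *morE* is not transcribed.
So MorE is not produced.
Required activator MorE is absent, so *temJ* is not transcribed.
So TemJ is not produced.
Activator NolR is present, so *nerC* is transcribed.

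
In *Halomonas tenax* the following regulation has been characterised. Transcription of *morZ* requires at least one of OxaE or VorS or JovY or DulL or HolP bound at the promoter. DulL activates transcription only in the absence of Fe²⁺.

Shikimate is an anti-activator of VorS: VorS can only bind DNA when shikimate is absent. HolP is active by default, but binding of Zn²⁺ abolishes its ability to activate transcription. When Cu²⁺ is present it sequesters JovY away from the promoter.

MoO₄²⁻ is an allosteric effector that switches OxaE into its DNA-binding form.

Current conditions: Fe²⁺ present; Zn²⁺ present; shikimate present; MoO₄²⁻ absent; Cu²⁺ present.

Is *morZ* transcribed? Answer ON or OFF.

OFF

MoO₄²⁻ is absent, so OxaE is inactive.
Shikimate is present, so VorS is inactive.
Cu²⁺ is present, so JovY is inactive.
Fe²⁺ is present, so DulL is inactive.
Zn²⁺ is present, so HolP is inactive.
No activator is available at the *morZ* promoter, so *morZ* is not transcribed.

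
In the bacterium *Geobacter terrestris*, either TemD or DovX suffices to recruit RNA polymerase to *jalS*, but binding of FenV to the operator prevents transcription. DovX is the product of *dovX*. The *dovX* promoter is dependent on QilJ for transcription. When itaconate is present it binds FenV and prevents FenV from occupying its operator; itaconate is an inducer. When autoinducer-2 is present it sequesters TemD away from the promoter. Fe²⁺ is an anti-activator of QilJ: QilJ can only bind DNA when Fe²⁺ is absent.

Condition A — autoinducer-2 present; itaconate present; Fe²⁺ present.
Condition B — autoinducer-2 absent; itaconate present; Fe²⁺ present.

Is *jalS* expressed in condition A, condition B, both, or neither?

B only

Condition A:
Autoinducer-2 is present, so TemD is inactive.
Itaconate is present, so FenV is inactive.
Fe²⁺ is present, so QilJ is inactive.
Required activator QilJ is absent, so *dovX* is not transcribed.
So DovX is not produced.
No activator is available at the *jalS* promoter, so *jalS* is not transcribed.
→ *jalS* is OFF in A.
Condition B:
Autoinducer-2 is absent, so TemD is active.
Itaconate is present, so FenV is inactive.
Fe²⁺ is present, so QilJ is inactive.
Required activator QilJ is absent, so *dovX* is not transcribed.
So DovX is not produced.
Activator TemD is present, so *jalS* is transcribed.
→ *jalS* is ON in B.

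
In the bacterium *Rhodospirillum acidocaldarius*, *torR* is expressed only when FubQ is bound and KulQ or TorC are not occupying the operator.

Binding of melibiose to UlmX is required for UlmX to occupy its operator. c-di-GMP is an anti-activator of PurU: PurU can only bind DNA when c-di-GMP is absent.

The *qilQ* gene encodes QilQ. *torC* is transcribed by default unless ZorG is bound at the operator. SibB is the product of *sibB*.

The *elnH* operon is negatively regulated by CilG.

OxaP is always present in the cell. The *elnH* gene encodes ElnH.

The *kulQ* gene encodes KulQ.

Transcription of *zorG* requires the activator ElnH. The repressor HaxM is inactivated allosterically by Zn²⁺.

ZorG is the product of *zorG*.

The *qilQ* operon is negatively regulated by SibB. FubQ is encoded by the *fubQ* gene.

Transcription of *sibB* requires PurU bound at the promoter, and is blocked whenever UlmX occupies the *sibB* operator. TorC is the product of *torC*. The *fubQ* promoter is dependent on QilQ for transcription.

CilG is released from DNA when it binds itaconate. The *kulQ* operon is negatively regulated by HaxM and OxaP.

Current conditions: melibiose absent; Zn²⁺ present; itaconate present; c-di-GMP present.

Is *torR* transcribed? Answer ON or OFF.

Zn²⁺ is present, so HaxM is inactive.
OxaP is produced constitutively and is active.
With repressor OxaP bound, *kulQ* is not transcribed.
So KulQ is not produced.
Itaconate is present, so CilG is inactive.
With no repressor bound, *elnH* is transcribed.
So ElnH is produced and active.
No repressor is bound and ElnH is active, so *zorG* is transcribed.
So ZorG is produced and active.
With repressor ZorG bound, *torC* is not transcribed.
So TorC is not produced.
Melibiose is absent, so UlmX is inactive.
c-di-GMP is present, so PurU is inactive.
Required activator PurU is absent, so *sibB* is not transcribed.
So SibB is not produced.
With no repressor bound, *qilQ* is transcribed.
So QilQ is produced and active.
No repressor is bound and QilQ is active, so *fubQ* is transcribed.
So FubQ is produced and active.
No repressor is bound and FubQ is active, so *torR* is transcribed.

ON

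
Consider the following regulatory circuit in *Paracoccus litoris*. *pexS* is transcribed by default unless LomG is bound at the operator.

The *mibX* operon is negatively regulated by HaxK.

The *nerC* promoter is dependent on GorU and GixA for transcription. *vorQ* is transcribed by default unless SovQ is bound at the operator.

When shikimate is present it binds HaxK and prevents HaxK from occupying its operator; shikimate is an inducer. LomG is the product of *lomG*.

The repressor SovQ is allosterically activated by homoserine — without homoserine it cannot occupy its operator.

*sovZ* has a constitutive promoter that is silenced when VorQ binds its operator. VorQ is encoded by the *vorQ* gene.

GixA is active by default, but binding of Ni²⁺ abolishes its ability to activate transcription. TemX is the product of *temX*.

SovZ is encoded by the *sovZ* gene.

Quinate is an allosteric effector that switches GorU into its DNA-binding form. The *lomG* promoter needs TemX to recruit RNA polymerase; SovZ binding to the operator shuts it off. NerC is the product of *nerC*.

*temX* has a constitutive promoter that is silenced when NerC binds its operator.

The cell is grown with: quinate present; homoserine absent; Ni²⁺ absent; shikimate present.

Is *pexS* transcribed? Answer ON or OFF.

ON

Quinate is present, so GorU is active.
Ni²⁺ is absent, so GixA is active.
No repressor is bound and GorU and GixA are active, so *nerC* is transcribed.
So NerC is produced and active.
With repressor NerC bound, *temX* is not transcribed.
So TemX is not produced.
Homoserine is absent, so SovQ is inactive.
With no repressor bound, *vorQ* is transcribed.
So VorQ is produced and active.
With repressor VorQ bound, *sovZ* is not transcribed.
So SovZ is not produced.
Required activator TemX is absent, so *lomG* is not transcribed.
So LomG is not produced.
With no repressor bound, *pexS* is transcribed.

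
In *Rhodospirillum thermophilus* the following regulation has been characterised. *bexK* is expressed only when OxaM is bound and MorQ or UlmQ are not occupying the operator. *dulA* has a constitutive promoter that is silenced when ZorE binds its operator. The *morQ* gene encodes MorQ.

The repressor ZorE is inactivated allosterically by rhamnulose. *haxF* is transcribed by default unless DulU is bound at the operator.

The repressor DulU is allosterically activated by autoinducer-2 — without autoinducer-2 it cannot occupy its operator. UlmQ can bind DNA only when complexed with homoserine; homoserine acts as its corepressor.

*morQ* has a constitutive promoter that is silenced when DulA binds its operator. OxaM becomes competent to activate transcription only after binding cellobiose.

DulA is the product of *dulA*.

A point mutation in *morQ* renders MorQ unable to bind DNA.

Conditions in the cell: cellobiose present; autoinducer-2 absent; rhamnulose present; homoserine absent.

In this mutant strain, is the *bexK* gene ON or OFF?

MorQ is non-functional in this strain, so it has no effect.
Homoserine is absent, so UlmQ is inactive.
Cellobiose is present, so OxaM is active.
No repressor is bound and OxaM is active, so *bexK* is transcribed.

ON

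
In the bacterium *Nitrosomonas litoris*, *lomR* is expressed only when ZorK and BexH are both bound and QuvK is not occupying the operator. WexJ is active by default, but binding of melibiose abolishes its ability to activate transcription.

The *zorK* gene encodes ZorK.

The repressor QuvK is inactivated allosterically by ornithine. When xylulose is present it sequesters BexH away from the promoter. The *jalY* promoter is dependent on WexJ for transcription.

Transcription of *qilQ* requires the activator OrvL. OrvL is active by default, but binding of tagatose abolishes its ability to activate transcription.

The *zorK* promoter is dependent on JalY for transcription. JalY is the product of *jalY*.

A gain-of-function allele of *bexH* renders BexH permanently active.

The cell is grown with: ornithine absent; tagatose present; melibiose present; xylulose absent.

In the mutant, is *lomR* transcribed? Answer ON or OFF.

OFF

Melibiose is present, so WexJ is inactive.
Required activator WexJ is absent, so *jalY* is not transcribed.
So JalY is not produced.
Required activator JalY is absent, so *zorK* is not transcribed.
So ZorK is not produced.
BexH is constitutively active in this strain.
Ornithine is absent, so QuvK is active.
With repressor QuvK bound, *lomR* is not transcribed.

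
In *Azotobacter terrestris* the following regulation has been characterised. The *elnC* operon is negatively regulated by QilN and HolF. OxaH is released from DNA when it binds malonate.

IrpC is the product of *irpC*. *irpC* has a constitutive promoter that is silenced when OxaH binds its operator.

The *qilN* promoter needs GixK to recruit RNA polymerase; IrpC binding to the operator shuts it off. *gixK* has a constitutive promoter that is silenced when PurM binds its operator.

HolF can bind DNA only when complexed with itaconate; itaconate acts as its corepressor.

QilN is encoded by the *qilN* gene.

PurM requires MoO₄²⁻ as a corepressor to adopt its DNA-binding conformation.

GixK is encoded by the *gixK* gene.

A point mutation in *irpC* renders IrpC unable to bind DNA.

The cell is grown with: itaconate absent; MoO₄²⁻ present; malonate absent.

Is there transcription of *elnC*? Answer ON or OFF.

IrpC is non-functional in this strain, so it has no effect.
MoO₄²⁻ is present, so PurM is active.
With repressor PurM bound, *gixK* is not transcribed.
So GixK is not produced.
Required activator GixK is absent, so *qilN* is not transcribed.
So QilN is not produced.
Itaconate is absent, so HolF is inactive.
With no repressor bound, *elnC* is transcribed.

ON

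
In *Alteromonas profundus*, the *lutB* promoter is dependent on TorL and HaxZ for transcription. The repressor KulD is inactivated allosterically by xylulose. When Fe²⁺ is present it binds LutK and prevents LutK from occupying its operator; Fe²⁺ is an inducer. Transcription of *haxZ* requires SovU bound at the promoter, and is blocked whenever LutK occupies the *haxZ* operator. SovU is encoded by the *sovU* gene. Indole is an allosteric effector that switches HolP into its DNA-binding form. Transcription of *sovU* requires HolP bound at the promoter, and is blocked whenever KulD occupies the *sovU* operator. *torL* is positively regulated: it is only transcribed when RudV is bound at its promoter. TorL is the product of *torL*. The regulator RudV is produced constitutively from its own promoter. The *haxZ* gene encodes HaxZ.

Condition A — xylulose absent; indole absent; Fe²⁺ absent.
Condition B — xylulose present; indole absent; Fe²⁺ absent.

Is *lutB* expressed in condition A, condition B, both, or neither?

Condition A:
RudV is produced constitutively and is active.
No repressor is bound and RudV is active, so *torL* is transcribed.
So TorL is produced and active.
Xylulose is absent, so KulD is active.
Indole is absent, so HolP is inactive.
With repressor KulD bound, *sovU* is not transcribed.
So SovU is not produced.
Fe²⁺ is absent, so LutK is active.
With repressor LutK bound, *haxZ* is not transcribed.
So HaxZ is not produced.
Required activator HaxZ is absent, so *lutB* is not transcribed.
→ *lutB* is OFF in A.
Condition B:
RudV is produced constitutively and is active.
No repressor is bound and RudV is active, so *torL* is transcribed.
So TorL is produced and active.
Xylulose is present, so KulD is inactive.
Indole is absent, so HolP is inactive.
Required activator HolP is absent, so *sovU* is not transcribed.
So SovU is not produced.
Fe²⁺ is absent, so LutK is active.
With repressor LutK bound, *haxZ* is not transcribed.
So HaxZ is not produced.
Required activator HaxZ is absent, so *lutB* is not transcribed.
→ *lutB* is OFF in B.

neither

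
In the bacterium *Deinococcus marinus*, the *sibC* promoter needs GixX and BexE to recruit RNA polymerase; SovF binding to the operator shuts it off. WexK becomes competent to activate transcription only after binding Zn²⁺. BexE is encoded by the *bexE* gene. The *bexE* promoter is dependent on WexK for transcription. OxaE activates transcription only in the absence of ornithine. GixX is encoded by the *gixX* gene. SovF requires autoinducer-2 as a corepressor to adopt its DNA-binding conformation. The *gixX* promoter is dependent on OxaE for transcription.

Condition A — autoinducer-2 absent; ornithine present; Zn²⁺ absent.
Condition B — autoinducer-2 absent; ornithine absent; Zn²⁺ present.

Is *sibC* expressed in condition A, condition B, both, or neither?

B only

Condition A:
Autoinducer-2 is absent, so SovF is inactive.
Ornithine is present, so OxaE is inactive.
Required activator OxaE is absent, so *gixX* is not transcribed.
So GixX is not produced.
Zn²⁺ is absent, so WexK is inactive.
Required activator WexK is absent, so *bexE* is not transcribed.
So BexE is not produced.
Required activator GixX is absent, so *sibC* is not transcribed.
→ *sibC* is OFF in A.
Condition B:
Autoinducer-2 is absent, so SovF is inactive.
Ornithine is absent, so OxaE is active.
No repressor is bound and OxaE is active, so *gixX* is transcribed.
So GixX is produced and active.
Zn²⁺ is present, so WexK is active.
No repressor is bound and WexK is active, so *bexE* is transcribed.
So BexE is produced and active.
No repressor is bound and GixX and BexE are active, so *sibC* is transcribed.
→ *sibC* is ON in B.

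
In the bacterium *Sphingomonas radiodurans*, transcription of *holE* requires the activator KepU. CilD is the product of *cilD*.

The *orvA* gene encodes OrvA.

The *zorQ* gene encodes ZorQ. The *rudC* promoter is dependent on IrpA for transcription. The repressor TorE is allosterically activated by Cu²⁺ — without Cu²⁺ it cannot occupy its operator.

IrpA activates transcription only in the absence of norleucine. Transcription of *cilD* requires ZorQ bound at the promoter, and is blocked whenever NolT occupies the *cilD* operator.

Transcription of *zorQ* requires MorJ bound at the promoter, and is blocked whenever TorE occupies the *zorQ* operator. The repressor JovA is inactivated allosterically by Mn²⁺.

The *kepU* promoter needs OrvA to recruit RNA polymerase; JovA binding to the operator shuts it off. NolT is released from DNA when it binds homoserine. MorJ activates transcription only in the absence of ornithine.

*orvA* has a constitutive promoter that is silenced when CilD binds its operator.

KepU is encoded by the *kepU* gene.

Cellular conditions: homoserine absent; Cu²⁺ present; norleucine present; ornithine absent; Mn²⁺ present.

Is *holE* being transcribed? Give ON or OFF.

Cu²⁺ is present, so TorE is active.
Ornithine is absent, so MorJ is active.
With repressor TorE bound, *zorQ* is not transcribed.
So ZorQ is not produced.
Homoserine is absent, so NolT is active.
With repressor NolT bound, *cilD* is not transcribed.
So CilD is not produced.
With no repressor bound, *orvA* is transcribed.
So OrvA is produced and active.
Mn²⁺ is present, so JovA is inactive.
No repressor is bound and OrvA is active, so *kepU* is transcribed.
So KepU is produced and active.
No repressor is bound and KepU is active, so *holE* is transcribed.

ON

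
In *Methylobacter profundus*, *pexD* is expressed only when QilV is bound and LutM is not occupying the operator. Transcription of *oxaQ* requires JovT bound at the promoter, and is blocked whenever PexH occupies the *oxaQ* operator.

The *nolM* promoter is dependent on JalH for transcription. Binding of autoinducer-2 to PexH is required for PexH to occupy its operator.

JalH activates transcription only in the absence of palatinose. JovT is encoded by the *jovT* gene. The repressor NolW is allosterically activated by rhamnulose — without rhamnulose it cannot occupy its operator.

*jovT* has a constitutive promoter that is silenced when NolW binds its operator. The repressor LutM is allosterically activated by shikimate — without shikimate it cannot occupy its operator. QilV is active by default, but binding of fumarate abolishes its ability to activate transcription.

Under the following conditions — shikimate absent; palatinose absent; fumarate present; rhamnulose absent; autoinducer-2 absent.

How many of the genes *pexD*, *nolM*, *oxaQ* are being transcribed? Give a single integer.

Fumarate is present, so QilV is inactive.
Shikimate is absent, so LutM is inactive.
Required activator QilV is absent, so *pexD* is not transcribed.
→ *pexD* is OFF.
Palatinose is absent, so JalH is active.
No repressor is bound and JalH is active, so *nolM* is transcribed.
→ *nolM* is ON.
Rhamnulose is absent, so NolW is inactive.
With no repressor bound, *jovT* is transcribed.
So JovT is produced and active.
Autoinducer-2 is absent, so PexH is inactive.
No repressor is bound and JovT is active, so *oxaQ* is transcribed.
→ *oxaQ* is ON.
2 of the 3 genes are transcribed.

2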